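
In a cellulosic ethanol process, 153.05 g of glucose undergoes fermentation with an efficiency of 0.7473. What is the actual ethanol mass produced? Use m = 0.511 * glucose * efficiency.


Actual ethanol: m = 0.511 * 153.05 * 0.7473
m = 58.4452 g

58.4452 g


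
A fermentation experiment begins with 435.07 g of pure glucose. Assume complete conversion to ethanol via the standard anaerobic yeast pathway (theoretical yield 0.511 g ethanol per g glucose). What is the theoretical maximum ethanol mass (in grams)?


Theoretical ethanol yield: m_EtOH = 0.511 * m_glucose
m_EtOH = 0.511 * 435.07 = 222.3208 g

222.3208 g


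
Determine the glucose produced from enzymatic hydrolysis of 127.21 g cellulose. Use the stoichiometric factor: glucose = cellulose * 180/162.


glucose = cellulose * 180/162
= 127.21 * 180/162
= 141.3444 g

141.3444 g


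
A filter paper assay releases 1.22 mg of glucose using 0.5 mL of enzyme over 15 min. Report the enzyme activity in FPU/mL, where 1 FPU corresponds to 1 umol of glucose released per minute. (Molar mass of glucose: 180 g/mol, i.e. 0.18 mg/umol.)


Activity = glucose_mg / (0.18 mg/umol * V_mL * t_min)
= 1.22 / (0.18 * 0.5 * 15)
= 0.9037 FPU/mL

0.9037 FPU/mL


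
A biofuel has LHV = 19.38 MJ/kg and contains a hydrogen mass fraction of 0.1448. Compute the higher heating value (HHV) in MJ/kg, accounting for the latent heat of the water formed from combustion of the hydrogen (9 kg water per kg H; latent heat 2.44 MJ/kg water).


HHV = LHV + H_frac * 9 * 2.44
= 19.38 + 0.1448 * 9 * 2.44
= 22.5598 MJ/kg

22.5598 MJ/kg


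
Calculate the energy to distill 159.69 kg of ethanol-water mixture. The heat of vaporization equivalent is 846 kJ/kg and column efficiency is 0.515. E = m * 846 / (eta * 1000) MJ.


E = m * 846 / (eta * 1000)
= 159.69 * 846 / (0.515 * 1000)
= 262.3257 MJ

262.3257 MJ


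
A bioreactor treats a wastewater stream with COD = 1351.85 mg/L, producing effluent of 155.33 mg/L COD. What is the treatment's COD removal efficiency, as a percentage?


eta = (COD_in - COD_out) / COD_in * 100
= (1351.85 - 155.33) / 1351.85 * 100
= 88.5098%

88.5098%


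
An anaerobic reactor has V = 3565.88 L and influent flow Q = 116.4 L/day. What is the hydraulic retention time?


HRT = V / Q
= 3565.88 / 116.4
= 30.6347 days

30.6347 days


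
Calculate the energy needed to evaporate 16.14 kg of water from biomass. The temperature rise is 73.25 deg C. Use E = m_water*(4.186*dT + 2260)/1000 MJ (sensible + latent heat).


E = m_water * (4.186 * dT + 2260) / 1000
= 16.14 * (4.186 * 73.25 + 2260) / 1000
= 41.4253 MJ

41.4253 MJ


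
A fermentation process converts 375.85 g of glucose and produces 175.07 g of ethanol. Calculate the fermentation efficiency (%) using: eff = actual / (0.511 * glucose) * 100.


Fermentation efficiency = (actual / (0.511 * glucose)) * 100
= (175.07 / (0.511 * 375.85)) * 100
= 91.1541%

91.1541%


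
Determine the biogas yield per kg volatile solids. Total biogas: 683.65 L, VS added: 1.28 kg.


Y = V / VS
= 683.65 / 1.28
= 534.1016 L/kg VS

534.1016 L/kg VS


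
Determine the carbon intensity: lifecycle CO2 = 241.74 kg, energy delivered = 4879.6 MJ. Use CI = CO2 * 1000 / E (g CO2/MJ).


CI = CO2 * 1000 / E
= 241.74 * 1000 / 4879.6
= 49.5409 g CO2/MJ

49.5409 g CO2/MJ


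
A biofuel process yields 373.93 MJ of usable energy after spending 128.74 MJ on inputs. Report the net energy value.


NEV = E_out - E_in
= 373.93 - 128.74
= 245.1900 MJ

245.1900 MJ


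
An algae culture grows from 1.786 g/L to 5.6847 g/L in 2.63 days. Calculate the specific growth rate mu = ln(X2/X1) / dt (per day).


mu = ln(X2/X1) / dt
= ln(5.6847/1.786) / 2.63
= 0.4402 per day

0.4402 per day


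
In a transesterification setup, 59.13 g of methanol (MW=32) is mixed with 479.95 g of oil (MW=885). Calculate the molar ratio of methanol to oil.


Molar ratio = n_MeOH / n_oil = (MeOH/32) / (oil/885) = (MeOH * 885) / (32 * oil)
= (59.13 * 885) / (32 * 479.95)
= 3.4073

3.4073


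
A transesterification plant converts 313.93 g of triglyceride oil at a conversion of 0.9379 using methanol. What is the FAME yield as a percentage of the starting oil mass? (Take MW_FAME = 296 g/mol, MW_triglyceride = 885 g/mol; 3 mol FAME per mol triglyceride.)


m_FAME = oil * conv * (3 * 296 / 885) = oil * conv * (888/885)
= 313.93 * 0.9379 * 888 / 885
= 295.4330 g
Y = m_FAME / oil * 100 = conv * (888/885) * 100
= 0.9379 * 888 / 885 * 100
= 94.11%

94.11%


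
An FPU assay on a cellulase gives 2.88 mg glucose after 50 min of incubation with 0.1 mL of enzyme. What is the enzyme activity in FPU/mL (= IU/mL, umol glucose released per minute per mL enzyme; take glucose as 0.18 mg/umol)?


Activity = glucose_mg / (0.18 mg/umol * V_mL * t_min)
= 2.88 / (0.18 * 0.1 * 50)
= 3.2000 FPU/mL

3.2000 FPU/mL


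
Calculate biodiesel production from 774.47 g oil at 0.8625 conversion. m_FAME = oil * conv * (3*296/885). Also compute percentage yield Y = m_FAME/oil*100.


m_FAME = oil * conv * (3 * 296 / 885) = oil * conv * (888/885)
= 774.47 * 0.8625 * 888 / 885
= 670.2447 g
Y = m_FAME / oil * 100 = conv * (888/885) * 100
= 0.8625 * 888 / 885 * 100
= 86.54%

670.2447 g FAME; Y = 86.54%


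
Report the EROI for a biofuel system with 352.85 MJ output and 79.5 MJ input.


EROI = E_out / E_in
= 352.85 / 79.5
= 4.4384

4.4384


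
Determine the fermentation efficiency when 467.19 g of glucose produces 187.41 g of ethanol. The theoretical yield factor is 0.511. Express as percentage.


Fermentation efficiency = (actual / (0.511 * glucose)) * 100
= (187.41 / (0.511 * 467.19)) * 100
= 78.5016%

78.5016%


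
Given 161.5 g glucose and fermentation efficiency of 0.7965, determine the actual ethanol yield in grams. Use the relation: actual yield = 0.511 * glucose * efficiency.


Actual ethanol: m = 0.511 * 161.5 * 0.7965
m = 65.7324 g

65.7324 g


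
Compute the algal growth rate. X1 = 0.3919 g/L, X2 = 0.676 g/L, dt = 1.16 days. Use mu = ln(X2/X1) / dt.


mu = ln(X2/X1) / dt
= ln(0.676/0.3919) / 1.16
= 0.4700 per day

0.4700 per day


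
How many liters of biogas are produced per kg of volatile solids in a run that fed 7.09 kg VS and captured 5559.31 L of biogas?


Y = V / VS
= 5559.31 / 7.09
= 784.1058 L/kg VS

784.1058 L/kg VS


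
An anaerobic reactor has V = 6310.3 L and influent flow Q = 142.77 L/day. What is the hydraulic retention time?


HRT = V / Q
= 6310.3 / 142.77
= 44.1991 days

44.1991 days


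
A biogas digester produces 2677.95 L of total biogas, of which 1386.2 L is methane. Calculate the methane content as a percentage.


CH4% = V_CH4 / V_total * 100
= 1386.2 / 2677.95 * 100
= 51.7635%

51.7635%


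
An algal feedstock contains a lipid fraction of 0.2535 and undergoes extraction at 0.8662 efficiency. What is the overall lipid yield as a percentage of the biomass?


Y = lipid_content * extraction_eff * 100
= 0.2535 * 0.8662 * 100
= 21.9582%

21.9582%


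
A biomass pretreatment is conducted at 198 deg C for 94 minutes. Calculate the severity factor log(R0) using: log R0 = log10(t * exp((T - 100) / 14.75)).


logR0 = log10(t * exp((T - 100) / 14.75))
= log10(94 * exp((198 - 100) / 14.75))
= 4.8586

4.8586


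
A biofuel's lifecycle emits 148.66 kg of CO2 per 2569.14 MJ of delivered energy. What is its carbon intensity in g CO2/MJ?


CI = CO2 * 1000 / E
= 148.66 * 1000 / 2569.14
= 57.8637 g CO2/MJ

57.8637 g CO2/MJ


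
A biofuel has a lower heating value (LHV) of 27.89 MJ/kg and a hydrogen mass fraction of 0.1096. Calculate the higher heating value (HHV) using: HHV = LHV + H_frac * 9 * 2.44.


HHV = LHV + H_frac * 9 * 2.44
= 27.89 + 0.1096 * 9 * 2.44
= 30.2968 MJ/kg

30.2968 MJ/kg


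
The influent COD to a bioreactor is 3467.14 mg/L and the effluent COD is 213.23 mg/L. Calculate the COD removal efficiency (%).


eta = (COD_in - COD_out) / COD_in * 100
= (3467.14 - 213.23) / 3467.14 * 100
= 93.8500%

93.8500%


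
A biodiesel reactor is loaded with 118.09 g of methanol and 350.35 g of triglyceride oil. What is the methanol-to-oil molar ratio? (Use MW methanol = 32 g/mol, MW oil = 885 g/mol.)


Molar ratio = n_MeOH / n_oil = (MeOH/32) / (oil/885) = (MeOH * 885) / (32 * oil)
= (118.09 * 885) / (32 * 350.35)
= 9.3219

9.3219


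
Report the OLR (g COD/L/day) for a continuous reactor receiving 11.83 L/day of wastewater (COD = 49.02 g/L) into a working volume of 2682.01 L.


OLR = Q * S / V
= 11.83 * 49.02 / 2682.01
= 0.2162 g/L/day

0.2162 g/L/day


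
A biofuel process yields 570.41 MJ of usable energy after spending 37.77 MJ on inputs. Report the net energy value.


NEV = E_out - E_in
= 570.41 - 37.77
= 532.6400 MJ

532.6400 MJ


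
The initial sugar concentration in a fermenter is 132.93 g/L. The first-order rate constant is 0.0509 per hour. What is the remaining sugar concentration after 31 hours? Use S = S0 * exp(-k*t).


S = S0 * exp(-k * t)
S = 132.93 * exp(-0.0509 * 31)
S = 27.4378 g/L

27.4378 g/L


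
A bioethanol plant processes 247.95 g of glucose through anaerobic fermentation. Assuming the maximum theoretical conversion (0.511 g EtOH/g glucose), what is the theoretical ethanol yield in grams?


Theoretical ethanol yield: m_EtOH = 0.511 * m_glucose
m_EtOH = 0.511 * 247.95 = 126.7024 g

126.7024 g


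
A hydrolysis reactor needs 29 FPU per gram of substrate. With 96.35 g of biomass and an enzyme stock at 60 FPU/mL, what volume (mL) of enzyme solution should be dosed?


V = dosage * m_sub / activity
V = 29 * 96.35 / 60
V = 46.5692 mL

46.5692 mL


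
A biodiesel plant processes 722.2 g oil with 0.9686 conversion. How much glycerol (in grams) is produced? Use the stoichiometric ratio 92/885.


glycerol = oil * conv * (92/885)
= 722.2 * 0.9686 * 92 / 885
= 72.7188 g

72.7188 g


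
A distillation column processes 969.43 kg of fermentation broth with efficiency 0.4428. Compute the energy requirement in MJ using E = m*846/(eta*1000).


E = m * 846 / (eta * 1000)
= 969.43 * 846 / (0.4428 * 1000)
= 1852.1630 MJ

1852.1630 MJ


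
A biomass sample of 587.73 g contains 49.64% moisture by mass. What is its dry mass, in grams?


Wd = Ww * (1 - MC/100)
= 587.73 * (1 - 49.64/100)
= 295.9808 g

295.9808 g


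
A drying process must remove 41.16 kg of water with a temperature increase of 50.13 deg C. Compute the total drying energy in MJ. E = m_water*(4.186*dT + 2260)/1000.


E = m_water * (4.186 * dT + 2260) / 1000
= 41.16 * (4.186 * 50.13 + 2260) / 1000
= 101.6588 MJ

101.6588 MJ


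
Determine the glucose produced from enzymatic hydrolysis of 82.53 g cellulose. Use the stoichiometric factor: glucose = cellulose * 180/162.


glucose = cellulose * 180/162
= 82.53 * 180/162
= 91.7000 g

91.7000 g


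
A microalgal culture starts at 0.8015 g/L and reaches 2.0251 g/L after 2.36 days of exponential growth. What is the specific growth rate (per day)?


mu = ln(X2/X1) / dt
= ln(2.0251/0.8015) / 2.36
= 0.3927 per day

0.3927 per day


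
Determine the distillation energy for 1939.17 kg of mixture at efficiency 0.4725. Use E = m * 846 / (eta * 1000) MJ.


E = m * 846 / (eta * 1000)
= 1939.17 * 846 / (0.4725 * 1000)
= 3472.0377 MJ

3472.0377 MJ


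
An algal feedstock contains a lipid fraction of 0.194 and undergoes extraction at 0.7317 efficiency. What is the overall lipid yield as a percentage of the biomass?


Y = lipid_content * extraction_eff * 100
= 0.194 * 0.7317 * 100
= 14.1950%

14.1950%


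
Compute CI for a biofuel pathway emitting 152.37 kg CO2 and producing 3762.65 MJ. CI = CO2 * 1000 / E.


CI = CO2 * 1000 / E
= 152.37 * 1000 / 3762.65
= 40.4954 g CO2/MJ

40.4954 g CO2/MJ


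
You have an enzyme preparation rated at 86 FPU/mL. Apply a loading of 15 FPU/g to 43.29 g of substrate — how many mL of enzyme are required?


V = dosage * m_sub / activity
V = 15 * 43.29 / 86
V = 7.5506 mL

7.5506 mL


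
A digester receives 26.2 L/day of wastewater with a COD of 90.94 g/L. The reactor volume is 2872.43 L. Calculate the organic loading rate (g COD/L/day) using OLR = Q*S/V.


OLR = Q * S / V
= 26.2 * 90.94 / 2872.43
= 0.8295 g/L/day

0.8295 g/L/day


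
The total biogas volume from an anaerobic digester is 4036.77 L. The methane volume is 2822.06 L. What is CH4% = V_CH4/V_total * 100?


CH4% = V_CH4 / V_total * 100
= 2822.06 / 4036.77 * 100
= 69.9089%

69.9089%


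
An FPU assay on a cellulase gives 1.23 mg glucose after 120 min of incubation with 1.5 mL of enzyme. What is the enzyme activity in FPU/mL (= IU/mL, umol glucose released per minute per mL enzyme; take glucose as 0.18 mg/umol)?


Activity = glucose_mg / (0.18 mg/umol * V_mL * t_min)
= 1.23 / (0.18 * 1.5 * 120)
= 0.0380 FPU/mL

0.0380 FPU/mL


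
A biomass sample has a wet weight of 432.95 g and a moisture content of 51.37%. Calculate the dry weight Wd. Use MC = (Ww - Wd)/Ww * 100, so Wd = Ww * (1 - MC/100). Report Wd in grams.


Wd = Ww * (1 - MC/100)
= 432.95 * (1 - 51.37/100)
= 210.5436 g

210.5436 g


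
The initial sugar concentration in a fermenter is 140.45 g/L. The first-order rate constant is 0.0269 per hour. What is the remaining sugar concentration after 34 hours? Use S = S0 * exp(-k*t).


S = S0 * exp(-k * t)
S = 140.45 * exp(-0.0269 * 34)
S = 56.2751 g/L

56.2751 g/L


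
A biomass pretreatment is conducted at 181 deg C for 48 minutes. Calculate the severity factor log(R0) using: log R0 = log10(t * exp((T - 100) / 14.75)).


logR0 = log10(t * exp((T - 100) / 14.75))
= log10(48 * exp((181 - 100) / 14.75))
= 4.0662

4.0662


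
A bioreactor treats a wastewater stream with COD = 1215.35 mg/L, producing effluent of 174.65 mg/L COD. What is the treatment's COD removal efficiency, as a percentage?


eta = (COD_in - COD_out) / COD_in * 100
= (1215.35 - 174.65) / 1215.35 * 100
= 85.6297%

85.6297%


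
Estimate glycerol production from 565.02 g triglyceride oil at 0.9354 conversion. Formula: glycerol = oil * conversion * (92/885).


glycerol = oil * conv * (92/885)
= 565.02 * 0.9354 * 92 / 885
= 54.9422 g

54.9422 g


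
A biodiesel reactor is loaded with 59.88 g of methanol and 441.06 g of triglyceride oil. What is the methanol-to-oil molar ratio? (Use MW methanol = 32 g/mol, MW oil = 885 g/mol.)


Molar ratio = n_MeOH / n_oil = (MeOH/32) / (oil/885) = (MeOH * 885) / (32 * oil)
= (59.88 * 885) / (32 * 441.06)
= 3.7547

3.7547


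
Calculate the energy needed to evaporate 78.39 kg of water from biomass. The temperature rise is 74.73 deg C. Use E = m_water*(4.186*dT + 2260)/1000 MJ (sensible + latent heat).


E = m_water * (4.186 * dT + 2260) / 1000
= 78.39 * (4.186 * 74.73 + 2260) / 1000
= 201.6833 MJ

201.6833 MJ


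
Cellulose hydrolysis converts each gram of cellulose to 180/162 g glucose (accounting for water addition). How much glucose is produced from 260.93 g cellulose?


glucose = cellulose * 180/162
= 260.93 * 180/162
= 289.9222 g

289.9222 g


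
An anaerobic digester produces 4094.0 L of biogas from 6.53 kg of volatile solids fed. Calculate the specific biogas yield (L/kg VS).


Y = V / VS
= 4094.0 / 6.53
= 626.9525 L/kg VS

626.9525 L/kg VS


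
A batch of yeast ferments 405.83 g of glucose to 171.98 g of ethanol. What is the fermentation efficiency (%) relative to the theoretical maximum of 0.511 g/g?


Fermentation efficiency = (actual / (0.511 * glucose)) * 100
= (171.98 / (0.511 * 405.83)) * 100
= 82.9302%

82.9302%


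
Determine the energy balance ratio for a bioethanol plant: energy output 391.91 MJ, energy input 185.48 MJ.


EROI = E_out / E_in
= 391.91 / 185.48
= 2.1130

2.1130


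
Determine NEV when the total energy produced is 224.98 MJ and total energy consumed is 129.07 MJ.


NEV = E_out - E_in
= 224.98 - 129.07
= 95.9100 MJ

95.9100 MJ


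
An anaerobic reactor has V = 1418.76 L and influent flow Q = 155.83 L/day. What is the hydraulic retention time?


HRT = V / Q
= 1418.76 / 155.83
= 9.1045 days

9.1045 days


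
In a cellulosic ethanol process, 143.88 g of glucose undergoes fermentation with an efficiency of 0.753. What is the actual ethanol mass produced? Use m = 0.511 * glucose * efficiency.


Actual ethanol: m = 0.511 * 143.88 * 0.753
m = 55.3626 g

55.3626 g


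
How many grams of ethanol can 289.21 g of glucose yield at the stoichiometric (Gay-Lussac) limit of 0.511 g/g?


Theoretical ethanol yield: m_EtOH = 0.511 * m_glucose
m_EtOH = 0.511 * 289.21 = 147.7863 g

147.7863 g


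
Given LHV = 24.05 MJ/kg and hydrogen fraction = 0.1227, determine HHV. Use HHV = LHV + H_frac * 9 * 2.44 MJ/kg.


HHV = LHV + H_frac * 9 * 2.44
= 24.05 + 0.1227 * 9 * 2.44
= 26.7445 MJ/kg

26.7445 MJ/kg


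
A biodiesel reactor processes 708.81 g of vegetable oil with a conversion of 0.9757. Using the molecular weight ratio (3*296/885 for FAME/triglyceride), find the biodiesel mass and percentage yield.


m_FAME = oil * conv * (3 * 296 / 885) = oil * conv * (888/885)
= 708.81 * 0.9757 * 888 / 885
= 693.9303 g
Y = m_FAME / oil * 100 = conv * (888/885) * 100
= 0.9757 * 888 / 885 * 100
= 97.90%

693.9303 g FAME; Y = 97.90%


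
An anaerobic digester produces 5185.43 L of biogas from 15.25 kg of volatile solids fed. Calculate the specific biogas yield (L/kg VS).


Y = V / VS
= 5185.43 / 15.25
= 340.0282 L/kg VS

340.0282 L/kg VS


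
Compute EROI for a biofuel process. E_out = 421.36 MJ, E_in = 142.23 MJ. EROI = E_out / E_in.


EROI = E_out / E_in
= 421.36 / 142.23
= 2.9625

2.9625


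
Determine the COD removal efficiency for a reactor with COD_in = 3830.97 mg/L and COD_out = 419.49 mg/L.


eta = (COD_in - COD_out) / COD_in * 100
= (3830.97 - 419.49) / 3830.97 * 100
= 89.0500%

89.0500%


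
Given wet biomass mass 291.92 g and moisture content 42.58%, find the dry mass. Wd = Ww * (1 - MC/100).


Wd = Ww * (1 - MC/100)
= 291.92 * (1 - 42.58/100)
= 167.6205 g

167.6205 g


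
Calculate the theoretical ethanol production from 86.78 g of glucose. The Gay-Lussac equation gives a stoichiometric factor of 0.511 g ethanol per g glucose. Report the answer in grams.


Theoretical ethanol yield: m_EtOH = 0.511 * m_glucose
m_EtOH = 0.511 * 86.78 = 44.3446 g

44.3446 g


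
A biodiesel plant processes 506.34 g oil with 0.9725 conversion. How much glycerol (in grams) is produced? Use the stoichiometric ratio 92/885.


glycerol = oil * conv * (92/885)
= 506.34 * 0.9725 * 92 / 885
= 51.1890 g

51.1890 g


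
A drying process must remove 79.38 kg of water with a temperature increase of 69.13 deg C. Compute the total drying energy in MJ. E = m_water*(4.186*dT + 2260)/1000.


E = m_water * (4.186 * dT + 2260) / 1000
= 79.38 * (4.186 * 69.13 + 2260) / 1000
= 202.3696 MJ

202.3696 MJ


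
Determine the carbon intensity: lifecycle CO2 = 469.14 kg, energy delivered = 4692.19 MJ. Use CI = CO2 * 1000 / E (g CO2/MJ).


CI = CO2 * 1000 / E
= 469.14 * 1000 / 4692.19
= 99.9832 g CO2/MJ

99.9832 g CO2/MJ


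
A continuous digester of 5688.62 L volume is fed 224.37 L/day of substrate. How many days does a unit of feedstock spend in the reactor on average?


HRT = V / Q
= 5688.62 / 224.37
= 25.3537 days

25.3537 days


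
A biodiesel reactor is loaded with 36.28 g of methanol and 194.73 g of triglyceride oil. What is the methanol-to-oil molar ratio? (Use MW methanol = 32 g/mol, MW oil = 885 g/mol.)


Molar ratio = n_MeOH / n_oil = (MeOH/32) / (oil/885) = (MeOH * 885) / (32 * oil)
= (36.28 * 885) / (32 * 194.73)
= 5.1526

5.1526


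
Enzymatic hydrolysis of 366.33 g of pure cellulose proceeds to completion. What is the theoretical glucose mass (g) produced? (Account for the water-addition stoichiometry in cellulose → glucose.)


glucose = cellulose * 180/162
= 366.33 * 180/162
= 407.0333 g

407.0333 g


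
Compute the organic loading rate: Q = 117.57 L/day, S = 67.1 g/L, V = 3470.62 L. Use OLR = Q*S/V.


OLR = Q * S / V
= 117.57 * 67.1 / 3470.62
= 2.2731 g/L/day

2.2731 g/L/day


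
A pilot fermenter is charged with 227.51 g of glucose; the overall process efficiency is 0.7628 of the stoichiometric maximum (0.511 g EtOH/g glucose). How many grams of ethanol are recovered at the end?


Actual ethanol: m = 0.511 * 227.51 * 0.7628
m = 88.6813 g

88.6813 g


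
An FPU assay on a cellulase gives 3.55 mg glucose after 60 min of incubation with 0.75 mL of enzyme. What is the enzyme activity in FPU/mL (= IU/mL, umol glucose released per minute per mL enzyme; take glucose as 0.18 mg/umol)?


Activity = glucose_mg / (0.18 mg/umol * V_mL * t_min)
= 3.55 / (0.18 * 0.75 * 60)
= 0.4383 FPU/mL

0.4383 FPU/mL


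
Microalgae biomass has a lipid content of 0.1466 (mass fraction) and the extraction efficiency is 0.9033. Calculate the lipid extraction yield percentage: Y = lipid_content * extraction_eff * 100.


Y = lipid_content * extraction_eff * 100
= 0.1466 * 0.9033 * 100
= 13.2424%

13.2424%


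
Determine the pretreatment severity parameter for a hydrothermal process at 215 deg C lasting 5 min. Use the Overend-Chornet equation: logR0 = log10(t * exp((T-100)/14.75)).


logR0 = log10(t * exp((T - 100) / 14.75))
= log10(5 * exp((215 - 100) / 14.75))
= 4.0850

4.0850


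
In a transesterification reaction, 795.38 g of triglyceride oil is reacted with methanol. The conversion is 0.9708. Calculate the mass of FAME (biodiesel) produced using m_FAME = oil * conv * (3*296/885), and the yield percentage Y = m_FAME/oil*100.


m_FAME = oil * conv * (3 * 296 / 885) = oil * conv * (888/885)
= 795.38 * 0.9708 * 888 / 885
= 774.7724 g
Y = m_FAME / oil * 100 = conv * (888/885) * 100
= 0.9708 * 888 / 885 * 100
= 97.41%

774.7724 g FAME; Y = 97.41%


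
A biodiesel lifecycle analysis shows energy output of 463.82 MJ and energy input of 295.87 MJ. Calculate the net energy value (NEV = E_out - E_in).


NEV = E_out - E_in
= 463.82 - 295.87
= 167.9500 MJ

167.9500 MJ


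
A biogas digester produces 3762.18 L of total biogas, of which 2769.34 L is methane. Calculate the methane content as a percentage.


CH4% = V_CH4 / V_total * 100
= 2769.34 / 3762.18 * 100
= 73.6100%

73.6100%


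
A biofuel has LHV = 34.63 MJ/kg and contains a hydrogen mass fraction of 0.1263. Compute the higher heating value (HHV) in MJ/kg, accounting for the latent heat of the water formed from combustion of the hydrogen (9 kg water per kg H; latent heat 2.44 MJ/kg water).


HHV = LHV + H_frac * 9 * 2.44
= 34.63 + 0.1263 * 9 * 2.44
= 37.4035 MJ/kg

37.4035 MJ/kg


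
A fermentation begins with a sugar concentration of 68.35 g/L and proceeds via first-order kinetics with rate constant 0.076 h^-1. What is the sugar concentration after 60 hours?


S = S0 * exp(-k * t)
S = 68.35 * exp(-0.076 * 60)
S = 0.7151 g/L

0.7151 g/L


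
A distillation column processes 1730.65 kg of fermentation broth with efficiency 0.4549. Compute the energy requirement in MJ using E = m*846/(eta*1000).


E = m * 846 / (eta * 1000)
= 1730.65 * 846 / (0.4549 * 1000)
= 3218.5753 MJ

3218.5753 MJ


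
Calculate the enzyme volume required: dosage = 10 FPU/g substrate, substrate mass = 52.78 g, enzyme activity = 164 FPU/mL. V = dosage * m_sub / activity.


V = dosage * m_sub / activity
V = 10 * 52.78 / 164
V = 3.2183 mL

3.2183 mL


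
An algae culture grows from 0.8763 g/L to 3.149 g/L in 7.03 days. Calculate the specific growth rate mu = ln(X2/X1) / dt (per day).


mu = ln(X2/X1) / dt
= ln(3.149/0.8763) / 7.03
= 0.1820 per day

0.1820 per day


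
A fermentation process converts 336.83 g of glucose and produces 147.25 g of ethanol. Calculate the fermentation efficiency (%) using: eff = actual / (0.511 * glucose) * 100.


Fermentation efficiency = (actual / (0.511 * glucose)) * 100
= (147.25 / (0.511 * 336.83)) * 100
= 85.5507%

85.5507%


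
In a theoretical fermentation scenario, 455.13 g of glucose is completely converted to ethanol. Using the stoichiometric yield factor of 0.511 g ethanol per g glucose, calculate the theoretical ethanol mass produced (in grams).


Theoretical ethanol yield: m_EtOH = 0.511 * m_glucose
m_EtOH = 0.511 * 455.13 = 232.5714 g

232.5714 g


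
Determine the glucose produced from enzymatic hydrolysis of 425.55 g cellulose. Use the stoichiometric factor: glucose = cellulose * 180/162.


glucose = cellulose * 180/162
= 425.55 * 180/162
= 472.8333 g

472.8333 g


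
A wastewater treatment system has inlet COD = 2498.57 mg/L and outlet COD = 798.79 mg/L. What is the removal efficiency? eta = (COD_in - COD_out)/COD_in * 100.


eta = (COD_in - COD_out) / COD_in * 100
= (2498.57 - 798.79) / 2498.57 * 100
= 68.0301%

68.0301%


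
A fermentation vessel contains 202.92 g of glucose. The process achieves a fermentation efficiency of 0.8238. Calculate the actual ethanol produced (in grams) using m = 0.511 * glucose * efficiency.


Actual ethanol: m = 0.511 * 202.92 * 0.8238
m = 85.4216 g

85.4216 g


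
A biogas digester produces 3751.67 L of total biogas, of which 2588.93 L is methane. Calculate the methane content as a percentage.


CH4% = V_CH4 / V_total * 100
= 2588.93 / 3751.67 * 100
= 69.0074%

69.0074%


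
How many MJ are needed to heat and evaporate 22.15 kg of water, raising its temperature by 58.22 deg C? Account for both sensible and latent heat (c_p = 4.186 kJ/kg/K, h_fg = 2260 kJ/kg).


E = m_water * (4.186 * dT + 2260) / 1000
= 22.15 * (4.186 * 58.22 + 2260) / 1000
= 55.4572 MJ

55.4572 MJ


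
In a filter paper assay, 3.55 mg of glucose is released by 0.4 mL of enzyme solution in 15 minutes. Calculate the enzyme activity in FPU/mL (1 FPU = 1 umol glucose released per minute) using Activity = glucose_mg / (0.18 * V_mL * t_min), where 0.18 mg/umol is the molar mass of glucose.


Activity = glucose_mg / (0.18 mg/umol * V_mL * t_min)
= 3.55 / (0.18 * 0.4 * 15)
= 3.2870 FPU/mL

3.2870 FPU/mL


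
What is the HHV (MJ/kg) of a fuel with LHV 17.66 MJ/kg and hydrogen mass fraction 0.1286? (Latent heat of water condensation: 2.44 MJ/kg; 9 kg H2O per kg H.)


HHV = LHV + H_frac * 9 * 2.44
= 17.66 + 0.1286 * 9 * 2.44
= 20.4841 MJ/kg

20.4841 MJ/kg


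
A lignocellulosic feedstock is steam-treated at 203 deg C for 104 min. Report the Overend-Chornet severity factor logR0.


logR0 = log10(t * exp((T - 100) / 14.75))
= log10(104 * exp((203 - 100) / 14.75))
= 5.0497

5.0497


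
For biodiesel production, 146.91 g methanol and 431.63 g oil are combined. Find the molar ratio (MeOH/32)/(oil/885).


Molar ratio = n_MeOH / n_oil = (MeOH/32) / (oil/885) = (MeOH * 885) / (32 * oil)
= (146.91 * 885) / (32 * 431.63)
= 9.4131

9.4131


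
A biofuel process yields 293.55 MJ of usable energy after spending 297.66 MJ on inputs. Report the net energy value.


NEV = E_out - E_in
= 293.55 - 297.66
= -4.1100 MJ

-4.1100 MJ


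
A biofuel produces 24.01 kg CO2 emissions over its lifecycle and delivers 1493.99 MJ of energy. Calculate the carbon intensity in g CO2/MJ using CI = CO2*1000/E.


CI = CO2 * 1000 / E
= 24.01 * 1000 / 1493.99
= 16.0711 g CO2/MJ

16.0711 g CO2/MJ


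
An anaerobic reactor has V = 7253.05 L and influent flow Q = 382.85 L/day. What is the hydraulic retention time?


HRT = V / Q
= 7253.05 / 382.85
= 18.9449 days

18.9449 days


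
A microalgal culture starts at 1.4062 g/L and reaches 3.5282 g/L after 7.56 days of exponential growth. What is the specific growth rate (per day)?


mu = ln(X2/X1) / dt
= ln(3.5282/1.4062) / 7.56
= 0.1217 per day

0.1217 per day


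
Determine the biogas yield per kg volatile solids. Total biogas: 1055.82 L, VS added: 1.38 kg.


Y = V / VS
= 1055.82 / 1.38
= 765.0870 L/kg VS

765.0870 L/kg VS


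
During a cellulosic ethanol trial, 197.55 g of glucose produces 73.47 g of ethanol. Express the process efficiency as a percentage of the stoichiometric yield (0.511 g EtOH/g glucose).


Fermentation efficiency = (actual / (0.511 * glucose)) * 100
= (73.47 / (0.511 * 197.55)) * 100
= 72.7800%

72.7800%


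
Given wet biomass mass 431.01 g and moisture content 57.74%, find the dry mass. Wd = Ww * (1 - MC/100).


Wd = Ww * (1 - MC/100)
= 431.01 * (1 - 57.74/100)
= 182.1448 g

182.1448 g


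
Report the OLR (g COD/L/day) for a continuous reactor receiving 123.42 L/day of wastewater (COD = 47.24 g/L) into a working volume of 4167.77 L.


OLR = Q * S / V
= 123.42 * 47.24 / 4167.77
= 1.3989 g/L/day

1.3989 g/L/day


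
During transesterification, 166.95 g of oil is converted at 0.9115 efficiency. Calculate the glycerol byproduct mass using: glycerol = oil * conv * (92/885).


glycerol = oil * conv * (92/885)
= 166.95 * 0.9115 * 92 / 885
= 15.8193 g

15.8193 g


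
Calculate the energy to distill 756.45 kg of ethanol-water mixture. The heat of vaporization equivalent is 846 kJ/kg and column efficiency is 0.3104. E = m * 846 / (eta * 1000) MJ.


E = m * 846 / (eta * 1000)
= 756.45 * 846 / (0.3104 * 1000)
= 2061.7162 MJ

2061.7162 MJ


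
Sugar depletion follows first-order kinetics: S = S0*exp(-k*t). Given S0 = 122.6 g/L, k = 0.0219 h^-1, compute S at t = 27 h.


S = S0 * exp(-k * t)
S = 122.6 * exp(-0.0219 * 27)
S = 67.8722 g/L

67.8722 g/L


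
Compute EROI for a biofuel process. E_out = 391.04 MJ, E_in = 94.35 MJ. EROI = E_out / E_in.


EROI = E_out / E_in
= 391.04 / 94.35
= 4.1446

4.1446


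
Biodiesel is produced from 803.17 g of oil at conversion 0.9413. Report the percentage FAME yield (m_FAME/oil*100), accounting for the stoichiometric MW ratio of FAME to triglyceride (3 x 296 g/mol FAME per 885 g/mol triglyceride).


m_FAME = oil * conv * (3 * 296 / 885) = oil * conv * (888/885)
= 803.17 * 0.9413 * 888 / 885
= 758.5867 g
Y = m_FAME / oil * 100 = conv * (888/885) * 100
= 0.9413 * 888 / 885 * 100
= 94.45%

94.45%


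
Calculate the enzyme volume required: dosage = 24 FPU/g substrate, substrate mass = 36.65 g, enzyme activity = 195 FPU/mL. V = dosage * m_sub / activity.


V = dosage * m_sub / activity
V = 24 * 36.65 / 195
V = 4.5108 mL

4.5108 mL


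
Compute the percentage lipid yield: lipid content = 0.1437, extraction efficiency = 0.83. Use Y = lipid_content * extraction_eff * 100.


Y = lipid_content * extraction_eff * 100
= 0.1437 * 0.83 * 100
= 11.9271%

11.9271%


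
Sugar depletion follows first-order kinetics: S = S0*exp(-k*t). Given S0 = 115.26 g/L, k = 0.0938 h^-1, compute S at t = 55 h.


S = S0 * exp(-k * t)
S = 115.26 * exp(-0.0938 * 55)
S = 0.6625 g/L

0.6625 g/L


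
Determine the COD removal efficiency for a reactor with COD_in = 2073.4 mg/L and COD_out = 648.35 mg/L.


eta = (COD_in - COD_out) / COD_in * 100
= (2073.4 - 648.35) / 2073.4 * 100
= 68.7301%

68.7301%


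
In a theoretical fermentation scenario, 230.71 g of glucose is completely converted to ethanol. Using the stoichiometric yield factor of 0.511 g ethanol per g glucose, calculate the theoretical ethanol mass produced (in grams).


Theoretical ethanol yield: m_EtOH = 0.511 * m_glucose
m_EtOH = 0.511 * 230.71 = 117.8928 g

117.8928 g


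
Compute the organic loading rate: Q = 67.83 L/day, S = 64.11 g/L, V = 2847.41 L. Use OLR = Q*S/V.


OLR = Q * S / V
= 67.83 * 64.11 / 2847.41
= 1.5272 g/L/day

1.5272 g/L/day


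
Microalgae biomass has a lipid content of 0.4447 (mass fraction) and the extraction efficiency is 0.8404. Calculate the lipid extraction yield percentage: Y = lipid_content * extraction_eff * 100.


Y = lipid_content * extraction_eff * 100
= 0.4447 * 0.8404 * 100
= 37.3726%

37.3726%


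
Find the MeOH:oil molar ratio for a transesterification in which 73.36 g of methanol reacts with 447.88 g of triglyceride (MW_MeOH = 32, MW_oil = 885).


Molar ratio = n_MeOH / n_oil = (MeOH/32) / (oil/885) = (MeOH * 885) / (32 * oil)
= (73.36 * 885) / (32 * 447.88)
= 4.5299

4.5299


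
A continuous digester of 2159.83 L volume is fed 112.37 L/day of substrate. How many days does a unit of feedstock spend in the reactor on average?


HRT = V / Q
= 2159.83 / 112.37
= 19.2207 days

19.2207 days


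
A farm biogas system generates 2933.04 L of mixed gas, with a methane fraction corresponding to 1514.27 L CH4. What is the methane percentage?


CH4% = V_CH4 / V_total * 100
= 1514.27 / 2933.04 * 100
= 51.6280%

51.6280%


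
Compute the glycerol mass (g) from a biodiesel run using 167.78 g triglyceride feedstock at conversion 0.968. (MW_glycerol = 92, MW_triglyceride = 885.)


glycerol = oil * conv * (92/885)
= 167.78 * 0.968 * 92 / 885
= 16.8834 g

16.8834 g


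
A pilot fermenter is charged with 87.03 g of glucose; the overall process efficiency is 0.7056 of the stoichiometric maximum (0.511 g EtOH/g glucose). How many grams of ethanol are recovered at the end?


Actual ethanol: m = 0.511 * 87.03 * 0.7056
m = 31.3797 g

31.3797 g


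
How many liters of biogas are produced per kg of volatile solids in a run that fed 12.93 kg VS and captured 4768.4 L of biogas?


Y = V / VS
= 4768.4 / 12.93
= 368.7858 L/kg VS

368.7858 L/kg VS


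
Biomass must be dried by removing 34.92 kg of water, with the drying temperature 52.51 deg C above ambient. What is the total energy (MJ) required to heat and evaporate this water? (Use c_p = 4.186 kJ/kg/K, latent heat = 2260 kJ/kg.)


E = m_water * (4.186 * dT + 2260) / 1000
= 34.92 * (4.186 * 52.51 + 2260) / 1000
= 86.5949 MJ

86.5949 MJ


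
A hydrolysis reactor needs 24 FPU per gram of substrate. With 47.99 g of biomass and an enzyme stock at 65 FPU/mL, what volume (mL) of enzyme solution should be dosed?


V = dosage * m_sub / activity
V = 24 * 47.99 / 65
V = 17.7194 mL

17.7194 mL


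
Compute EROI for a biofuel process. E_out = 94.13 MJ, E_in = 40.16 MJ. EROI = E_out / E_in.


EROI = E_out / E_in
= 94.13 / 40.16
= 2.3439

2.3439


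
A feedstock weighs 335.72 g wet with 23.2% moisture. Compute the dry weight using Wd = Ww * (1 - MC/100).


Wd = Ww * (1 - MC/100)
= 335.72 * (1 - 23.2/100)
= 257.8330 g

257.8330 g


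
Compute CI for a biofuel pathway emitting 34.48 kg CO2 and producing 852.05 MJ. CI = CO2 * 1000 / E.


CI = CO2 * 1000 / E
= 34.48 * 1000 / 852.05
= 40.4671 g CO2/MJ

40.4671 g CO2/MJ


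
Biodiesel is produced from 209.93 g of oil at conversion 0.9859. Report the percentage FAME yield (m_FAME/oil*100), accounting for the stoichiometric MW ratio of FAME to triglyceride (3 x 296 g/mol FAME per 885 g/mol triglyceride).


m_FAME = oil * conv * (3 * 296 / 885) = oil * conv * (888/885)
= 209.93 * 0.9859 * 888 / 885
= 207.6716 g
Y = m_FAME / oil * 100 = conv * (888/885) * 100
= 0.9859 * 888 / 885 * 100
= 98.92%

98.92%


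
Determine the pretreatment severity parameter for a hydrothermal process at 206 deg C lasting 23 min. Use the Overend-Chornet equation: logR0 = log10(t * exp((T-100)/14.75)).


logR0 = log10(t * exp((T - 100) / 14.75))
= log10(23 * exp((206 - 100) / 14.75))
= 4.4828

4.4828


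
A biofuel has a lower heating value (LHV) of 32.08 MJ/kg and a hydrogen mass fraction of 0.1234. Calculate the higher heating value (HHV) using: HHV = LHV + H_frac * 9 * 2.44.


HHV = LHV + H_frac * 9 * 2.44
= 32.08 + 0.1234 * 9 * 2.44
= 34.7899 MJ/kg

34.7899 MJ/kg


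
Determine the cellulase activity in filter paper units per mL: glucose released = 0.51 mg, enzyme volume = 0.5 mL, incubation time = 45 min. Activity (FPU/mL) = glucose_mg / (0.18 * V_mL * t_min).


Activity = glucose_mg / (0.18 mg/umol * V_mL * t_min)
= 0.51 / (0.18 * 0.5 * 45)
= 0.1259 FPU/mL

0.1259 FPU/mL


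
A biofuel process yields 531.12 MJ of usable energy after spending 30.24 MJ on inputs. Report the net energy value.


NEV = E_out - E_in
= 531.12 - 30.24
= 500.8800 MJ

500.8800 MJ


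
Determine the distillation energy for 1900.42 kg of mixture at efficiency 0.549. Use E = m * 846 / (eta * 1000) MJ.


E = m * 846 / (eta * 1000)
= 1900.42 * 846 / (0.549 * 1000)
= 2928.5161 MJ

2928.5161 MJ


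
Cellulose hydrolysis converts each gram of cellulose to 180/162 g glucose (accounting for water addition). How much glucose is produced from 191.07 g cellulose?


glucose = cellulose * 180/162
= 191.07 * 180/162
= 212.3000 g

212.3000 g


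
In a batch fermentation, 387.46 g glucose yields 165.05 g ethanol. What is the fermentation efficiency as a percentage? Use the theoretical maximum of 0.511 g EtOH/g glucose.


Fermentation efficiency = (actual / (0.511 * glucose)) * 100
= (165.05 / (0.511 * 387.46)) * 100
= 83.3619%

83.3619%


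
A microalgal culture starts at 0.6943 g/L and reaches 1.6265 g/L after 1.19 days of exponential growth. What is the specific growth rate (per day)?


mu = ln(X2/X1) / dt
= ln(1.6265/0.6943) / 1.19
= 0.7154 per day

0.7154 per day


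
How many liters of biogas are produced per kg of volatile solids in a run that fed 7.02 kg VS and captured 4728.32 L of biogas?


Y = V / VS
= 4728.32 / 7.02
= 673.5499 L/kg VS

673.5499 L/kg VS


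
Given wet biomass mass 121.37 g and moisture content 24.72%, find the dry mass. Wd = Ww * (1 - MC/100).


Wd = Ww * (1 - MC/100)
= 121.37 * (1 - 24.72/100)
= 91.3673 g

91.3673 g


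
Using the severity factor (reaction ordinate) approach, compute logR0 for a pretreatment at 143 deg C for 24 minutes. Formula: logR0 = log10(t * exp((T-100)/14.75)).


logR0 = log10(t * exp((T - 100) / 14.75))
= log10(24 * exp((143 - 100) / 14.75))
= 2.6463

2.6463


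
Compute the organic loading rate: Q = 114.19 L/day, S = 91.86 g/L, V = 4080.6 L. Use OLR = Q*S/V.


OLR = Q * S / V
= 114.19 * 91.86 / 4080.6
= 2.5706 g/L/day

2.5706 g/L/day


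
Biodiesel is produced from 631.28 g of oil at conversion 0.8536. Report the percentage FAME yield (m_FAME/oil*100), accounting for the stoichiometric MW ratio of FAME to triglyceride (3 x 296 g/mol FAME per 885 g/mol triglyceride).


m_FAME = oil * conv * (3 * 296 / 885) = oil * conv * (888/885)
= 631.28 * 0.8536 * 888 / 885
= 540.6873 g
Y = m_FAME / oil * 100 = conv * (888/885) * 100
= 0.8536 * 888 / 885 * 100
= 85.65%

85.65%


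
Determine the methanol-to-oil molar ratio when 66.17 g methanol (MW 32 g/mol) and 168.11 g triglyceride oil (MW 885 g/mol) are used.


Molar ratio = n_MeOH / n_oil = (MeOH/32) / (oil/885) = (MeOH * 885) / (32 * oil)
= (66.17 * 885) / (32 * 168.11)
= 10.8858

10.8858


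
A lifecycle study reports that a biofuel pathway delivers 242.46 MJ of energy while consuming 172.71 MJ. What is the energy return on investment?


EROI = E_out / E_in
= 242.46 / 172.71
= 1.4039

1.4039


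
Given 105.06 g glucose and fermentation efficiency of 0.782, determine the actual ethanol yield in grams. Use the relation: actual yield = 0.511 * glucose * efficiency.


Actual ethanol: m = 0.511 * 105.06 * 0.782
m = 41.9822 g

41.9822 g


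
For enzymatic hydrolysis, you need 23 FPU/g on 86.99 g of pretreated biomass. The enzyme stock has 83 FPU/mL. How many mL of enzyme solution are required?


V = dosage * m_sub / activity
V = 23 * 86.99 / 83
V = 24.1057 mL

24.1057 mL


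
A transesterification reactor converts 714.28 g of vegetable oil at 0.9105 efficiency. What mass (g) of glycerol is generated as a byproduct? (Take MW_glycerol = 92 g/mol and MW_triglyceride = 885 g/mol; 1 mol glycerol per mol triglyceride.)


glycerol = oil * conv * (92/885)
= 714.28 * 0.9105 * 92 / 885
= 67.6072 g

67.6072 g


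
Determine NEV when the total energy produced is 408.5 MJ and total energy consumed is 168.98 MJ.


NEV = E_out - E_in
= 408.5 - 168.98
= 239.5200 MJ

239.5200 MJ


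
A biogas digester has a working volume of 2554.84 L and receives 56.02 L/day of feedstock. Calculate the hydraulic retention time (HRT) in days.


HRT = V / Q
= 2554.84 / 56.02
= 45.6059 days

45.6059 days


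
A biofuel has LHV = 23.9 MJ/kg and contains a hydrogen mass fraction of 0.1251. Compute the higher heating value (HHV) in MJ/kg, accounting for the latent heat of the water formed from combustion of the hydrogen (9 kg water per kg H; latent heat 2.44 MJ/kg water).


HHV = LHV + H_frac * 9 * 2.44
= 23.9 + 0.1251 * 9 * 2.44
= 26.6472 MJ/kg

26.6472 MJ/kg
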